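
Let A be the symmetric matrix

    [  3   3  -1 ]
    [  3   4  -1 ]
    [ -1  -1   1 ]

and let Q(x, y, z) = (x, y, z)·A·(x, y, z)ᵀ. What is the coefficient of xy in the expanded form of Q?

6

The coefficient of xy is A[1,2] + A[2,1] = 2·3 = 6.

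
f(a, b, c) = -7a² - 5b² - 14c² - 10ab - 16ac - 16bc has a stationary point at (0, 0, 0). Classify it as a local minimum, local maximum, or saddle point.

The Hessian at the origin is H = [[-14, -10, -16], [-10, -10, -16], [-16, -16, -28]].
Applying the same elementary operations to the rows and columns of H produces a congruent diagonal matrix with entries -14, -20/7, -12/5.
So there are 3 negative pivots.
H is negative definite, so the origin is a strict local maximum.

local maximum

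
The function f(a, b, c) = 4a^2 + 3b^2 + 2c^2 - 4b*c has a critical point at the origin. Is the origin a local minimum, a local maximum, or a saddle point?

The Hessian at the origin is H = [[8, 0, 0], [0, 6, -4], [0, -4, 4]].
Symmetric row and column elimination reduces H to a congruent diagonal form with pivots 8, 6, 4/3.
That gives 3 positive pivots.
H is positive definite, so the origin is a strict local minimum.

local minimum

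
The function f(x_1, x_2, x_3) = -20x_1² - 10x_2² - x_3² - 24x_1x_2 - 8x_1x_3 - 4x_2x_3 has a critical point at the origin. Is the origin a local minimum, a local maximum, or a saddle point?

The Hessian at the origin is H = [[-40, -24, -8], [-24, -20, -4], [-8, -4, -2]].
An LDLᵀ factorisation of H has diagonal entries -40, -28/5, -2/7.
That gives 3 negative pivots.
H is negative definite, so the origin is a strict local maximum.

local maximum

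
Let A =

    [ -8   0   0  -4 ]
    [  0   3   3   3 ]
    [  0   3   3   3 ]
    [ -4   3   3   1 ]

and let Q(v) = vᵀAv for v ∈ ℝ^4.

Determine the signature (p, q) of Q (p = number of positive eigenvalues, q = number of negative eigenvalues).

Symmetric row and column elimination reduces A to a congruent diagonal form with pivots -8, 3, 0, 0.
So there are 1 positive, 1 negative, 2 zero pivots.

(1, 1)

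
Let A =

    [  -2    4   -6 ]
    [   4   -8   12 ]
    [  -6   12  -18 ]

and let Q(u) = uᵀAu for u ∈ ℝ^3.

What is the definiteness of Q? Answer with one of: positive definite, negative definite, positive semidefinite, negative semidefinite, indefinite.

negative semidefinite

Symmetric row and column elimination reduces A to a congruent diagonal form with pivots -2, 0, 0.
That gives 1 negative, 2 zero pivots.
Hence Q is negative semidefinite.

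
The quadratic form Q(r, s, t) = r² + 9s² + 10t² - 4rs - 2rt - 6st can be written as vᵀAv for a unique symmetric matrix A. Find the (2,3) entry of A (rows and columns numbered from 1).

The coefficient of s·t in Q is -6. For a symmetric A this equals A[2,3] + A[3,2] = 2·A[2,3].
So A[2,3] = -6/2 = -3.

-3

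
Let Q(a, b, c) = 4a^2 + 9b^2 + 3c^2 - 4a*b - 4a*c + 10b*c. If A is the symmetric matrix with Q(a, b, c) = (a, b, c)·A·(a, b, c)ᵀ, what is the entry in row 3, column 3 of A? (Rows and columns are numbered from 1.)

The coefficient of c^2 in Q is 3, and that is exactly A[3,3].

3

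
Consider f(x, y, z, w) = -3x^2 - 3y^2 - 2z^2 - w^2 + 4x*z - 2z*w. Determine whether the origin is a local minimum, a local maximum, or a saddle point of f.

saddle point

The Hessian at the origin is H = [[-6, 0, 4, 0], [0, -6, 0, 0], [4, 0, -4, -2], [0, 0, -2, -2]].
Symmetric row and column elimination reduces H to a congruent diagonal form with pivots -6, -6, -4/3, 1.
So there are 1 positive, 3 negative pivots.
H is indefinite, so the origin is a saddle point.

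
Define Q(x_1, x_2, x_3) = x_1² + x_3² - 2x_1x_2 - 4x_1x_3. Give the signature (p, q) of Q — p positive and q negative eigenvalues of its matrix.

Write A = [[1, -1, -2], [-1, 0, 0], [-2, 0, 1]].
An LDLᵀ factorisation of A has diagonal entries 1, -1, 1.
That gives 2 positive, 1 negative pivots.

(2, 1)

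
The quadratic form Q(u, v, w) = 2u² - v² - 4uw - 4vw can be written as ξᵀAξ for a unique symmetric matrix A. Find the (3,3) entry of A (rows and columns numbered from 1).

0

The coefficient of w² in Q is 0, and that is exactly A[3,3].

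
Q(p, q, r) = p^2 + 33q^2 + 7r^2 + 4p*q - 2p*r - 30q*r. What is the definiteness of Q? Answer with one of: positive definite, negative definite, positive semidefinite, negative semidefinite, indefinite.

The symmetric matrix of Q is A = [[1, 2, -1], [2, 33, -15], [-1, -15, 7]].
Leading principal minors: Δ_1 = 1, Δ_2 = 29, Δ_3 = 5.
All leading principal minors are positive, so by Sylvester's criterion Q is positive definite.

positive definite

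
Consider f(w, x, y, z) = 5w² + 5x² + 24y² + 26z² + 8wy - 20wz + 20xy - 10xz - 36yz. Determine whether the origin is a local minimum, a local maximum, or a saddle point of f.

The Hessian at the origin is H = [[10, 0, 8, -20], [0, 10, 20, -10], [8, 20, 48, -36], [-20, -10, -36, 52]].
Symmetric row and column elimination reduces H to a congruent diagonal form with pivots 10, 10, 8/5, 2.
That gives 4 positive pivots.
H is positive definite, so the origin is a strict local minimum.

local minimum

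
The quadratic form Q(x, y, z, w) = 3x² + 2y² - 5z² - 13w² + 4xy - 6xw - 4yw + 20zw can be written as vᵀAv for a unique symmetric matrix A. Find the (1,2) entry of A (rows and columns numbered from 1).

The coefficient of x·y in Q is 4. For a symmetric A this equals A[1,2] + A[2,1] = 2·A[1,2].
So A[1,2] = 4/2 = 2.

2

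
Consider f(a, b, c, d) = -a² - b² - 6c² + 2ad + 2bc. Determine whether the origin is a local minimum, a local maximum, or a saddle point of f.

saddle point

The Hessian at the origin is H = [[-2, 0, 0, 2], [0, -2, 2, 0], [0, 2, -12, 0], [2, 0, 0, 0]].
Congruent diagonalization of H (simultaneous row and column reduction) yields pivots -2, -2, -10, 2.
That gives 1 positive, 3 negative pivots.
H is indefinite, so the origin is a saddle point.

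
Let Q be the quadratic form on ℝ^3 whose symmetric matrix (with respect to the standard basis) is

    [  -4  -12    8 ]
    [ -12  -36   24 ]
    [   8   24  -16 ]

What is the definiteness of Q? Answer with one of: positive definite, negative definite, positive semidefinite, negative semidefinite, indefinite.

Row-reducing A symmetrically gives the diagonal entries -4, 0, 0.
That gives 1 negative, 2 zero pivots.
Hence Q is negative semidefinite.

negative semidefinite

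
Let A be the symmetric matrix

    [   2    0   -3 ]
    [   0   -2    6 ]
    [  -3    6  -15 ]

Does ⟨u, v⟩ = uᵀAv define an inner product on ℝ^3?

no

Row-reducing A symmetrically gives the diagonal entries 2, -2, -3/2.
So there are 1 positive, 2 negative pivots.
Hence Q is indefinite.
⟨·,·⟩ is an inner product exactly when A is positive definite.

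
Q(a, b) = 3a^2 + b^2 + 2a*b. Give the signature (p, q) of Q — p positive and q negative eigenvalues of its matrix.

(2, 0)

Write A = [[3, 1], [1, 1]].
Symmetric row and column elimination reduces A to a congruent diagonal form with pivots 3, 2/3.
So there are 2 positive pivots.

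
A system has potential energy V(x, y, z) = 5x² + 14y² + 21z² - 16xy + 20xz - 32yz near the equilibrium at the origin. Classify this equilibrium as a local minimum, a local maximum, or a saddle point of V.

local minimum

The Hessian at the origin is H = [[10, -16, 20], [-16, 28, -32], [20, -32, 42]].
An LDLᵀ factorisation of H has diagonal entries 10, 12/5, 2.
Counting signs: 3 positive.
H is positive definite, so the origin is a strict local minimum.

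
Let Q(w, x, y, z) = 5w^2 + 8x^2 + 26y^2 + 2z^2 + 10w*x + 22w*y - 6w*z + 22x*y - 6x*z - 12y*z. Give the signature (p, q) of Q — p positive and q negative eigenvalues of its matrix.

(3, 0)

The symmetric matrix is A = [[5, 5, 11, -3], [5, 8, 11, -3], [11, 11, 26, -6], [-3, -3, -6, 2]].
Applying the same elementary operations to the rows and columns of A produces a congruent diagonal matrix with entries 5, 3, 9/5, 0.
That gives 3 positive, 1 zero pivots.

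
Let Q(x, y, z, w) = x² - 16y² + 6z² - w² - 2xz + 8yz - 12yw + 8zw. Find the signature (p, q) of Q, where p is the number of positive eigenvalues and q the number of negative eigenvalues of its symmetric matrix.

(3, 1)

The associated matrix is A = [[1, 0, -1, 0], [0, -16, 4, -6], [-1, 4, 6, 4], [0, -6, 4, -1]].
Row-reducing A symmetrically gives the diagonal entries 1, -16, 6, 5/24.
That gives 3 positive, 1 negative pivots.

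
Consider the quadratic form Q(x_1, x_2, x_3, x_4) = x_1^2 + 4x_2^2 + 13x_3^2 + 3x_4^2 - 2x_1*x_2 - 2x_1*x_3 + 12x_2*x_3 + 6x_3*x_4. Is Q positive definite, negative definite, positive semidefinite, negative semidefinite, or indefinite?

The symmetric matrix of Q is A = [[1, -1, -1, 0], [-1, 4, 6, 0], [-1, 6, 13, 3], [0, 0, 3, 3]].
Leading principal minors: Δ_1 = 1, Δ_2 = 3, Δ_3 = 11, Δ_4 = 6.
All leading principal minors are positive, so by Sylvester's criterion Q is positive definite.

positive definite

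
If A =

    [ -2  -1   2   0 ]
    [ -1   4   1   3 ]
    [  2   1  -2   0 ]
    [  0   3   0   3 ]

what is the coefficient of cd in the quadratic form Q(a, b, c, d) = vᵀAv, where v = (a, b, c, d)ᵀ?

0

The coefficient of cd is A[3,4] + A[4,3] = 2·0 = 0.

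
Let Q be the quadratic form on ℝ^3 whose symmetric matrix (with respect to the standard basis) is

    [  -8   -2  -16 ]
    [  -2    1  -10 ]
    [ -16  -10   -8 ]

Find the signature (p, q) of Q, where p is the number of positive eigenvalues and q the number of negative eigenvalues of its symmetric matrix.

Symmetric row and column elimination reduces A to a congruent diagonal form with pivots -8, 3/2, 0.
Counting signs: 1 positive, 1 negative, 1 zero.

(1, 1)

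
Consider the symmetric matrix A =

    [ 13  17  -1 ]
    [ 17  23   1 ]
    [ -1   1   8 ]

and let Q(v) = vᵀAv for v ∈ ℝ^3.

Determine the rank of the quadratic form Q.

Row-reducing A symmetrically gives the diagonal entries 13, 10/13, 1.
That gives 3 positive pivots.
The rank is the number of nonzero pivots: 3.

3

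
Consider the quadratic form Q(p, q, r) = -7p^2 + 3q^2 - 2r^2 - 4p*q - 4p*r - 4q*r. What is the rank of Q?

The symmetric matrix is A = [[-7, -2, -2], [-2, 3, -2], [-2, -2, -2]].
Row-reducing A symmetrically gives the diagonal entries -7, 25/7, -2.
Counting signs: 1 positive, 2 negative.
The rank is the number of nonzero pivots: 3.

3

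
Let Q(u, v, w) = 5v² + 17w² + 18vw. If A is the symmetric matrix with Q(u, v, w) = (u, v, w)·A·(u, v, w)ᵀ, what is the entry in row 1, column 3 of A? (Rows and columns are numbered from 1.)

0

The coefficient of u·w in Q is 0. For a symmetric A this equals A[1,3] + A[3,1] = 2·A[1,3].
So A[1,3] = 0/2 = 0.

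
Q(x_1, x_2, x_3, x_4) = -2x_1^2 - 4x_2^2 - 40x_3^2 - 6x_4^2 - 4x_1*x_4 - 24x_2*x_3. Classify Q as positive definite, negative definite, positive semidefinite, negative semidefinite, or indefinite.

negative definite

The associated matrix is A = [[-2, 0, 0, -2], [0, -4, -12, 0], [0, -12, -40, 0], [-2, 0, 0, -6]].
Symmetric row and column elimination reduces A to a congruent diagonal form with pivots -2, -4, -4, -4.
Counting signs: 4 negative.
Hence Q is negative definite.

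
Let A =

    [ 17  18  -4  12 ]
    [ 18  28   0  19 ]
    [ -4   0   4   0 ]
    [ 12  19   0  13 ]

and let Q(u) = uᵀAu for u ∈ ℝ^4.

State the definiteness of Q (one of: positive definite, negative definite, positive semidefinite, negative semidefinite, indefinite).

Congruent diagonalization of A (simultaneous row and column reduction) yields pivots 17, 152/17, 20/19, 3/40.
So there are 4 positive pivots.
Hence Q is positive definite.

positive definite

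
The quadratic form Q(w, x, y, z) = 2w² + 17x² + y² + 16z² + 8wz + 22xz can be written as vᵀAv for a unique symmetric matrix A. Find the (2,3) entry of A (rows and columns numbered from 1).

0

The coefficient of x·y in Q is 0. For a symmetric A this equals A[2,3] + A[3,2] = 2·A[2,3].
So A[2,3] = 0/2 = 0.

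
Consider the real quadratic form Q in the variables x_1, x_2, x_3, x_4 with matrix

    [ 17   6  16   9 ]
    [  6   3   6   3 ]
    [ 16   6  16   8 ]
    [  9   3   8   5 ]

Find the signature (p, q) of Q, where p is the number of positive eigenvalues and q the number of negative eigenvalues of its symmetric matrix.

(3, 0)

Symmetric row and column elimination reduces A to a congruent diagonal form with pivots 17, 15/17, 4/5, 0.
That gives 3 positive, 1 zero pivots.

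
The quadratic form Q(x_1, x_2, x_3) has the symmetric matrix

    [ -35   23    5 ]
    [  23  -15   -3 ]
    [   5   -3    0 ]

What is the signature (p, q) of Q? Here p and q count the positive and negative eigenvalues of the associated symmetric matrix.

(1, 1)

Symmetric row and column elimination reduces A to a congruent diagonal form with pivots -35, 4/35, 0.
Counting signs: 1 positive, 1 negative, 1 zero.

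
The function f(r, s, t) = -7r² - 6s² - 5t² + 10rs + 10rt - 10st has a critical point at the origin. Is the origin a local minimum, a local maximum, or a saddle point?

The Hessian at the origin is H = [[-14, 10, 10], [10, -12, -10], [10, -10, -10]].
Row-reducing H symmetrically gives the diagonal entries -14, -34/7, -20/17.
That gives 3 negative pivots.
H is negative definite, so the origin is a strict local maximum.

local maximum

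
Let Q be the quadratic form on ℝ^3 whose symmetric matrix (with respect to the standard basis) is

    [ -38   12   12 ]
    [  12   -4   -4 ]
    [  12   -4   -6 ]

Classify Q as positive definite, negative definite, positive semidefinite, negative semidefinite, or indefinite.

negative definite

Leading principal minors: Δ_1 = -38, Δ_2 = 8, Δ_3 = -16.
The signs alternate starting with Δ_1 < 0, so by Sylvester's criterion Q is negative definite.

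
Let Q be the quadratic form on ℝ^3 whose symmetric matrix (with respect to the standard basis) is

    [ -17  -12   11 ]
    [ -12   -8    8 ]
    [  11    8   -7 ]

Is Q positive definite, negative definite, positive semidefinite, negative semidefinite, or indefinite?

Congruent diagonalization of A (simultaneous row and column reduction) yields pivots -17, 8/17, 0.
So there are 1 positive, 1 negative, 1 zero pivots.
Hence Q is indefinite.

indefinite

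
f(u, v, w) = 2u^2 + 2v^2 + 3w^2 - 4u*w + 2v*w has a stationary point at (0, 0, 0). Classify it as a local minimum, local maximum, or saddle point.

The Hessian at the origin is H = [[4, 0, -4], [0, 4, 2], [-4, 2, 6]].
Applying the same elementary operations to the rows and columns of H produces a congruent diagonal matrix with entries 4, 4, 1.
So there are 3 positive pivots.
H is positive definite, so the origin is a strict local minimum.

local minimum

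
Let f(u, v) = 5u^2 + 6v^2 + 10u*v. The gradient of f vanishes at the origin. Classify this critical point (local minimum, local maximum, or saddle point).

The Hessian at the origin is H = [[10, 10], [10, 12]].
det H = 10·12 − (10)² = 20 > 0 and H[1,1] = 10 > 0, so H is positive definite.
Therefore the origin is a local minimum.

local minimum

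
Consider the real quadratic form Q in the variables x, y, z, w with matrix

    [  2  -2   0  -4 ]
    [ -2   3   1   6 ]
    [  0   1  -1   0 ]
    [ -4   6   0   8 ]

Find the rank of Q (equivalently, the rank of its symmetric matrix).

Congruent diagonalization of A (simultaneous row and column reduction) yields pivots 2, 1, -2, -2.
Counting signs: 2 positive, 2 negative.
The rank is the number of nonzero pivots: 4.

4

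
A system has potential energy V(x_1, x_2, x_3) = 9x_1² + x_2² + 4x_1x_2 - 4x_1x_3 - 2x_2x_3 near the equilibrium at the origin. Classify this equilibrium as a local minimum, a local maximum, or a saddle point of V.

saddle point

The Hessian at the origin is H = [[18, 4, -4], [4, 2, -2], [-4, -2, 0]].
Symmetric row and column elimination reduces H to a congruent diagonal form with pivots 18, 10/9, -2.
Counting signs: 2 positive, 1 negative.
H is indefinite, so the origin is a saddle point.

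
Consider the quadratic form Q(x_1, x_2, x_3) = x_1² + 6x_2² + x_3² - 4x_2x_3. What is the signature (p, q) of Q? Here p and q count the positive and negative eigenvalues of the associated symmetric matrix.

The associated matrix is A = [[1, 0, 0], [0, 6, -2], [0, -2, 1]].
Applying the same elementary operations to the rows and columns of A produces a congruent diagonal matrix with entries 1, 6, 1/3.
That gives 3 positive pivots.

(3, 0)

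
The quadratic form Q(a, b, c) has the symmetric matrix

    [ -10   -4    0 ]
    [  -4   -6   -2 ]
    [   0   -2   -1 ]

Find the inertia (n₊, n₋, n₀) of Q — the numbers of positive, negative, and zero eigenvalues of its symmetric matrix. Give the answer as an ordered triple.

Congruent diagonalization of A (simultaneous row and column reduction) yields pivots -10, -22/5, -1/11.
So there are 3 negative pivots.

(0, 3, 0)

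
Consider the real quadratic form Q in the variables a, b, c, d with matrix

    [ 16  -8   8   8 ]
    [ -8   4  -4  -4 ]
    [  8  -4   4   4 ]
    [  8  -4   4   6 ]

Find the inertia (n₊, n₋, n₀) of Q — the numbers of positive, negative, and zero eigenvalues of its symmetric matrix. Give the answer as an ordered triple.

(2, 0, 2)

Congruent diagonalization of A (simultaneous row and column reduction) yields pivots 16, 0, 0, 2.
That gives 2 positive, 2 zero pivots.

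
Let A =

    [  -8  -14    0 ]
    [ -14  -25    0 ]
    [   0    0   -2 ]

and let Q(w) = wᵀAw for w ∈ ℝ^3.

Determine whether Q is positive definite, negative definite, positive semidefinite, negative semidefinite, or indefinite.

Leading principal minors: Δ_1 = -8, Δ_2 = 4, Δ_3 = -8.
The signs alternate starting with Δ_1 < 0, so by Sylvester's criterion Q is negative definite.

negative definite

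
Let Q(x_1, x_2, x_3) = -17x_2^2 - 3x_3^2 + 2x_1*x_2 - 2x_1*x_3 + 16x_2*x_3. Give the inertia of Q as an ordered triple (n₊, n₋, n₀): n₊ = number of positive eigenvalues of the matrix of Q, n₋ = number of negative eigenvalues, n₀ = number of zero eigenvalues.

(1, 2, 0)

The symmetric matrix is A = [[0, 1, -1], [1, -17, 8], [-1, 8, -3]].
By Sylvester's law of inertia any congruent diagonalization of A has 1 positive, 2 negative and 0 zero entries.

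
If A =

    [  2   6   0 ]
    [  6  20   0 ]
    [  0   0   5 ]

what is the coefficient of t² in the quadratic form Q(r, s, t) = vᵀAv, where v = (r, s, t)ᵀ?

The coefficient of t² is the diagonal entry A[3,3] = 5.

5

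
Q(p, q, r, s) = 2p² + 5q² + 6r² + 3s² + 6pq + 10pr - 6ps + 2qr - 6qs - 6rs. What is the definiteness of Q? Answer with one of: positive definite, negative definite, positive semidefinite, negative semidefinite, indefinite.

The symmetric matrix is A = [[2, 3, 5, -3], [3, 5, 1, -3], [5, 1, 6, -3], [-3, -3, -3, 3]].
Congruent diagonalization of A (simultaneous row and column reduction) yields pivots 2, 1/2, -91, 30/91.
Counting signs: 3 positive, 1 negative.
Hence Q is indefinite.

indefinite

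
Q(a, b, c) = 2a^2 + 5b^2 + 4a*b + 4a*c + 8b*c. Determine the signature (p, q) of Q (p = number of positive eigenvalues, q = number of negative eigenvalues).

(2, 1)

Write A = [[2, 2, 2], [2, 5, 4], [2, 4, 0]].
Symmetric row and column elimination reduces A to a congruent diagonal form with pivots 2, 3, -10/3.
Counting signs: 2 positive, 1 negative.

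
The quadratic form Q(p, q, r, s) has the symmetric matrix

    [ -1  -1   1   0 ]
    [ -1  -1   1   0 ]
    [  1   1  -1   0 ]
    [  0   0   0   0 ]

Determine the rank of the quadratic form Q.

1

Row-reducing A symmetrically gives the diagonal entries -1, 0, 0, 0.
Counting signs: 1 negative, 3 zero.
The rank is the number of nonzero pivots: 1.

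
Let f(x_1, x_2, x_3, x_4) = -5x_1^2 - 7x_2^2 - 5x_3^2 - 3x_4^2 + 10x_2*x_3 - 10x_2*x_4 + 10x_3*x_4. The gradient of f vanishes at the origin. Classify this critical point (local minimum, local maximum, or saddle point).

saddle point

The Hessian at the origin is H = [[-10, 0, 0, 0], [0, -14, 10, -10], [0, 10, -10, 10], [0, -10, 10, -6]].
An LDLᵀ factorisation of H has diagonal entries -10, -14, -20/7, 4.
Counting signs: 1 positive, 3 negative.
H is indefinite, so the origin is a saddle point.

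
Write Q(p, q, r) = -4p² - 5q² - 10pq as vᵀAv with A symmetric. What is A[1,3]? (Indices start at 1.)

0

The coefficient of p·r in Q is 0. For a symmetric A this equals A[1,3] + A[3,1] = 2·A[1,3].
So A[1,3] = 0/2 = 0.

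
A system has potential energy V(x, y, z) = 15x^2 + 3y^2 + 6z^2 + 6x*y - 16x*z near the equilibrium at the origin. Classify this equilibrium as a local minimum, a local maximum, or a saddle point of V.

The Hessian at the origin is H = [[30, 6, -16], [6, 6, 0], [-16, 0, 12]].
Congruent diagonalization of H (simultaneous row and column reduction) yields pivots 30, 24/5, 4/3.
That gives 3 positive pivots.
H is positive definite, so the origin is a strict local minimum.

local minimum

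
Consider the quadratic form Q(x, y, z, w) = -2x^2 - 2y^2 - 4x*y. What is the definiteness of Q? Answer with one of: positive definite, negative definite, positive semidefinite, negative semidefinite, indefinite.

negative semidefinite

The symmetric matrix is A = [[-2, -2, 0, 0], [-2, -2, 0, 0], [0, 0, 0, 0], [0, 0, 0, 0]].
Symmetric row and column elimination reduces A to a congruent diagonal form with pivots -2, 0, 0, 0.
Counting signs: 1 negative, 3 zero.
Hence Q is negative semidefinite.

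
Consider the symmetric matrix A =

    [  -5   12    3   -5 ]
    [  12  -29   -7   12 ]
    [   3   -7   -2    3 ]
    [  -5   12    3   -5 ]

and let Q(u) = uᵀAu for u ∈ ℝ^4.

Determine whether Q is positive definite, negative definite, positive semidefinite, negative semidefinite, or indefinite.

negative semidefinite

Symmetric row and column elimination reduces A to a congruent diagonal form with pivots -5, -1/5, 0, 0.
Counting signs: 2 negative, 2 zero.
Hence Q is negative semidefinite.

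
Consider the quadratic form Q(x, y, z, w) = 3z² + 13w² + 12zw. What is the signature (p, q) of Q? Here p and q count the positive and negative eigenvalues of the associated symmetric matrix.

(2, 0)

Write A = [[0, 0, 0, 0], [0, 0, 0, 0], [0, 0, 3, 6], [0, 0, 6, 13]].
Symmetric row and column elimination reduces A to a congruent diagonal form with pivots 0, 0, 3, 1.
Counting signs: 2 positive, 2 zero.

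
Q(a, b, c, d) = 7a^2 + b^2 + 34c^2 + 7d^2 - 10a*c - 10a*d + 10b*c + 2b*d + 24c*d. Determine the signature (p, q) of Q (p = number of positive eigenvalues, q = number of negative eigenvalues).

The symmetric matrix is A = [[7, 0, -5, -5], [0, 1, 5, 1], [-5, 5, 34, 12], [-5, 1, 12, 7]].
Symmetric row and column elimination reduces A to a congruent diagonal form with pivots 7, 1, 38/7, 5/19.
Counting signs: 4 positive.

(4, 0)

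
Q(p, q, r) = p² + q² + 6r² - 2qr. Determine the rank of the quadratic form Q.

3

Write A = [[1, 0, 0], [0, 1, -1], [0, -1, 6]].
Applying the same elementary operations to the rows and columns of A produces a congruent diagonal matrix with entries 1, 1, 5.
Counting signs: 3 positive.
The rank is the number of nonzero pivots: 3.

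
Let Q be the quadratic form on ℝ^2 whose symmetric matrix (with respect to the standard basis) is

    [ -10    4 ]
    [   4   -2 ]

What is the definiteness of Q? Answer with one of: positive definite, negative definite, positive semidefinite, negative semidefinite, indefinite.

negative definite

For the 2×2 matrix [[-10, 4], [4, -2]]: det = -10·-2 − (4)² = 4, trace = -12.
det > 0 so both eigenvalues share the sign of the trace; trace = -12 < 0 ⇒ both negative.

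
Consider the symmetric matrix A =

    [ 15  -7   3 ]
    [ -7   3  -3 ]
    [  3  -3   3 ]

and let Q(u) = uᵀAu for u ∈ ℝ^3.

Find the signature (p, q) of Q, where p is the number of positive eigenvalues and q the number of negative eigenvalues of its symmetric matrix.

Congruent diagonalization of A (simultaneous row and column reduction) yields pivots 15, -4/15, 12.
That gives 2 positive, 1 negative pivots.

(2, 1)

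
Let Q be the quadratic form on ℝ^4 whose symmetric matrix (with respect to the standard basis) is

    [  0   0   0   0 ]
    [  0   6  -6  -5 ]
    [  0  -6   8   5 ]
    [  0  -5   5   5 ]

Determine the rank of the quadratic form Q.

Row-reducing A symmetrically gives the diagonal entries 0, 6, 2, 5/6.
Counting signs: 3 positive, 1 zero.
The rank is the number of nonzero pivots: 3.

3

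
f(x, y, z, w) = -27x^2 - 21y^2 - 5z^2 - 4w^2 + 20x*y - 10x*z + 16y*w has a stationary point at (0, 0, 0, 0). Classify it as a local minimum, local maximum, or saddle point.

local maximum

The Hessian at the origin is H = [[-54, 20, -10, 0], [20, -42, 0, 16], [-10, 0, -10, 0], [0, 16, 0, -8]].
Symmetric row and column elimination reduces H to a congruent diagonal form with pivots -54, -934/27, -3620/467, -40/181.
Counting signs: 4 negative.
H is negative definite, so the origin is a strict local maximum.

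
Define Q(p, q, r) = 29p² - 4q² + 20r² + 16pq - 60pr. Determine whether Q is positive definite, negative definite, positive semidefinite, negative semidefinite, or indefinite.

indefinite

The associated matrix is A = [[29, 8, -30], [8, -4, 0], [-30, 0, 20]].
Congruent diagonalization of A (simultaneous row and column reduction) yields pivots 29, -180/29, 0.
Counting signs: 1 positive, 1 negative, 1 zero.
Hence Q is indefinite.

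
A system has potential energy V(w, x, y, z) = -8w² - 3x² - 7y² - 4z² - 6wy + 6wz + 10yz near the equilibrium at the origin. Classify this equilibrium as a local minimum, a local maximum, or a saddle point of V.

The Hessian at the origin is H = [[-16, 0, -6, 6], [0, -6, 0, 0], [-6, 0, -14, 10], [6, 0, 10, -8]].
Congruent diagonalization of H (simultaneous row and column reduction) yields pivots -16, -6, -47/4, -30/47.
Counting signs: 4 negative.
H is negative definite, so the origin is a strict local maximum.

local maximum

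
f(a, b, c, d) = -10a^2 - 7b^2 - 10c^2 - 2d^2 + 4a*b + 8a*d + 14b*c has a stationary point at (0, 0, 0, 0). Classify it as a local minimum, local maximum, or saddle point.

The Hessian at the origin is H = [[-20, 4, 0, 8], [4, -14, 14, 0], [0, 14, -20, 0], [8, 0, 0, -4]].
Congruent diagonalization of H (simultaneous row and column reduction) yields pivots -20, -66/5, -170/33, -4/85.
Counting signs: 4 negative.
H is negative definite, so the origin is a strict local maximum.

local maximum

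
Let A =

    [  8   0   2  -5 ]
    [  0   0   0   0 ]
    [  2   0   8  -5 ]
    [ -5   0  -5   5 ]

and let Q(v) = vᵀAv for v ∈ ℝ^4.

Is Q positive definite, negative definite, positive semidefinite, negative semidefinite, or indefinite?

Applying the same elementary operations to the rows and columns of A produces a congruent diagonal matrix with entries 8, 0, 15/2, 0.
Counting signs: 2 positive, 2 zero.
Hence Q is positive semidefinite.

positive semidefinite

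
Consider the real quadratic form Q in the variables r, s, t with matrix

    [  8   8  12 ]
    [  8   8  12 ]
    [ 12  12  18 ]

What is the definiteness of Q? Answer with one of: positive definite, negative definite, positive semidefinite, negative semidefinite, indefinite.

positive semidefinite

Symmetric row and column elimination reduces A to a congruent diagonal form with pivots 8, 0, 0.
So there are 1 positive, 2 zero pivots.
Hence Q is positive semidefinite.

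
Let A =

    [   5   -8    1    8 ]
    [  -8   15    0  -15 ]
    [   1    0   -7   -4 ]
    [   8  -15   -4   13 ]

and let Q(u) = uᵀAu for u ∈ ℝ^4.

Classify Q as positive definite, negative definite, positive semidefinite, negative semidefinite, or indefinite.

indefinite

An LDLᵀ factorisation of A has diagonal entries 5, 11/5, -92/11, -2/23.
Counting signs: 2 positive, 2 negative.
Hence Q is indefinite.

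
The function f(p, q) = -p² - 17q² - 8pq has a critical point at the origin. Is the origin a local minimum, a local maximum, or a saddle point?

The Hessian at the origin is H = [[-2, -8], [-8, -34]].
det H = -2·-34 − (-8)² = 4 > 0 and H[1,1] = -2 < 0, so H is negative definite.
Therefore the origin is a local maximum.

local maximum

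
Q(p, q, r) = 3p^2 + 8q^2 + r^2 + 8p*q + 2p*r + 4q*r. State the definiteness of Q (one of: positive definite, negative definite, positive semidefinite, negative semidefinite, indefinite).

The symmetric matrix is A = [[3, 4, 1], [4, 8, 2], [1, 2, 1]].
Applying the same elementary operations to the rows and columns of A produces a congruent diagonal matrix with entries 3, 8/3, 1/2.
So there are 3 positive pivots.
Hence Q is positive definite.

positive definite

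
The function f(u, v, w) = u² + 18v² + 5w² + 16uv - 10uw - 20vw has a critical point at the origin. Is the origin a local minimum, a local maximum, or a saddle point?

saddle point

The Hessian at the origin is H = [[2, 16, -10], [16, 36, -20], [-10, -20, 10]].
An LDLᵀ factorisation of H has diagonal entries 2, -92, -20/23.
Counting signs: 1 positive, 2 negative.
H is indefinite, so the origin is a saddle point.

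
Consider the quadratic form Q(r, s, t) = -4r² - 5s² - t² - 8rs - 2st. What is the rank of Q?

The symmetric matrix is A = [[-4, -4, 0], [-4, -5, -1], [0, -1, -1]].
Applying the same elementary operations to the rows and columns of A produces a congruent diagonal matrix with entries -4, -1, 0.
Counting signs: 2 negative, 1 zero.
The rank is the number of nonzero pivots: 2.

2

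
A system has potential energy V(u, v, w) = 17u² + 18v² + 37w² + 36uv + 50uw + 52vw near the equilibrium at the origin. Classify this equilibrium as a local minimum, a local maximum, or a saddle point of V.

The Hessian at the origin is H = [[34, 36, 50], [36, 36, 52], [50, 52, 74]].
An LDLᵀ factorisation of H has diagonal entries 34, -36/17, 8/9.
So there are 2 positive, 1 negative pivots.
H is indefinite, so the origin is a saddle point.

saddle point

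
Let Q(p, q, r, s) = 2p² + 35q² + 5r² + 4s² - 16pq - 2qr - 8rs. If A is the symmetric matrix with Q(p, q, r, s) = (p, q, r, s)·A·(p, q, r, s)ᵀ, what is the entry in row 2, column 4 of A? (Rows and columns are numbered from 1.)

The coefficient of q·s in Q is 0. For a symmetric A this equals A[2,4] + A[4,2] = 2·A[2,4].
So A[2,4] = 0/2 = 0.

0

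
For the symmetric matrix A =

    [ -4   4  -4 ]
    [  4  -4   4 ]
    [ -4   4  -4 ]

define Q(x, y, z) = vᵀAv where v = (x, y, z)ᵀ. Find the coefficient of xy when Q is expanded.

8

The coefficient of xy is A[1,2] + A[2,1] = 2·4 = 8.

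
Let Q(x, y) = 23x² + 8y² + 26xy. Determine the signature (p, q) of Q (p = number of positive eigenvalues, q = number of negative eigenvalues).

Write A = [[23, 13], [13, 8]].
Symmetric row and column elimination reduces A to a congruent diagonal form with pivots 23, 15/23.
That gives 2 positive pivots.

(2, 0)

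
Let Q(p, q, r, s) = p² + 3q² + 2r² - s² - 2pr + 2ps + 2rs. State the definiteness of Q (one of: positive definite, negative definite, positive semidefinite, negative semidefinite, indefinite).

The symmetric matrix is A = [[1, 0, -1, 1], [0, 3, 0, 0], [-1, 0, 2, 1], [1, 0, 1, -1]].
Congruent diagonalization of A (simultaneous row and column reduction) yields pivots 1, 3, 1, -6.
Counting signs: 3 positive, 1 negative.
Hence Q is indefinite.

indefinite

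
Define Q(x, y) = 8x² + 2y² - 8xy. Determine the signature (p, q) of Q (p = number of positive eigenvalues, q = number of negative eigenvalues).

Write A = [[8, -4], [-4, 2]].
Row-reducing A symmetrically gives the diagonal entries 8, 0.
That gives 1 positive, 1 zero pivots.

(1, 0)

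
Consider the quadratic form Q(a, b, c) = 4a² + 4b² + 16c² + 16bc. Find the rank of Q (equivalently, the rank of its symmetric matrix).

2

The symmetric matrix is A = [[4, 0, 0], [0, 4, 8], [0, 8, 16]].
Symmetric row and column elimination reduces A to a congruent diagonal form with pivots 4, 4, 0.
That gives 2 positive, 1 zero pivots.
The rank is the number of nonzero pivots: 2.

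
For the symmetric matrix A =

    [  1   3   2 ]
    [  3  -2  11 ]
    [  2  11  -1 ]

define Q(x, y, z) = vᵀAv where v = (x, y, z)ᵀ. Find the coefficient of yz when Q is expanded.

The coefficient of yz is A[2,3] + A[3,2] = 2·11 = 22.

22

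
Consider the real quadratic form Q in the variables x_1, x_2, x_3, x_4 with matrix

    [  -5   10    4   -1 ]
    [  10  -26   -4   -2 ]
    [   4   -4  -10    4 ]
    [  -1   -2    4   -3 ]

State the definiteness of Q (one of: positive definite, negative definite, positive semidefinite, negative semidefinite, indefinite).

Leading principal minors: Δ_1 = -5, Δ_2 = 30, Δ_3 = -124, Δ_4 = 8.
The signs alternate starting with Δ_1 < 0, so by Sylvester's criterion Q is negative definite.

negative definite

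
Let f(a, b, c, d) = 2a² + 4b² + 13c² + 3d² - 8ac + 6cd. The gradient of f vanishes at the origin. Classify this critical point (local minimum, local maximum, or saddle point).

local minimum

The Hessian at the origin is H = [[4, 0, -8, 0], [0, 8, 0, 0], [-8, 0, 26, 6], [0, 0, 6, 6]].
Applying the same elementary operations to the rows and columns of H produces a congruent diagonal matrix with entries 4, 8, 10, 12/5.
That gives 4 positive pivots.
H is positive definite, so the origin is a strict local minimum.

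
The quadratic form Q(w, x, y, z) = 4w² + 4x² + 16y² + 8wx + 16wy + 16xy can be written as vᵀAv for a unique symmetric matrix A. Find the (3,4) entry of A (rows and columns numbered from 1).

0

The coefficient of y·z in Q is 0. For a symmetric A this equals A[3,4] + A[4,3] = 2·A[3,4].
So A[3,4] = 0/2 = 0.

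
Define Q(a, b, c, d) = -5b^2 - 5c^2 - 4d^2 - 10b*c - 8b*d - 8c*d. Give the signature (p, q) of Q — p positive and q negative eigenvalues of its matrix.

The associated matrix is A = [[0, 0, 0, 0], [0, -5, -5, -4], [0, -5, -5, -4], [0, -4, -4, -4]].
Symmetric row and column elimination reduces A to a congruent diagonal form with pivots 0, -5, 0, -4/5.
So there are 2 negative, 2 zero pivots.

(0, 2)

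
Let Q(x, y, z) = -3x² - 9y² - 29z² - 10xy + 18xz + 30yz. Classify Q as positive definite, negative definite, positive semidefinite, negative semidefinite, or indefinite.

negative definite

The symmetric matrix of Q is A = [[-3, -5, 9], [-5, -9, 15], [9, 15, -29]].
Leading principal minors: Δ_1 = -3, Δ_2 = 2, Δ_3 = -4.
The signs alternate starting with Δ_1 < 0, so by Sylvester's criterion Q is negative definite.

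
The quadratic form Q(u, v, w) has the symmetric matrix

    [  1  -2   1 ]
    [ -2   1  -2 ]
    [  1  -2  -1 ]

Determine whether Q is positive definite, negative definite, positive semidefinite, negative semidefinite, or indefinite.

Congruent diagonalization of A (simultaneous row and column reduction) yields pivots 1, -3, -2.
So there are 1 positive, 2 negative pivots.
Hence Q is indefinite.

indefinite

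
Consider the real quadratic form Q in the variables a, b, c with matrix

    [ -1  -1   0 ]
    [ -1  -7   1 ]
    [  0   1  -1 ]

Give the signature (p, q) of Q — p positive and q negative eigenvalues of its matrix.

(0, 3)

An LDLᵀ factorisation of A has diagonal entries -1, -6, -5/6.
So there are 3 negative pivots.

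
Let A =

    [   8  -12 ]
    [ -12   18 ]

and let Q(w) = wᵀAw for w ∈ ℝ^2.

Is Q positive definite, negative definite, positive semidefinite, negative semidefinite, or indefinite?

positive semidefinite

For the 2×2 matrix [[8, -12], [-12, 18]]: det = 8·18 − (-12)² = 0, trace = 26.
det = 0 so one eigenvalue is zero; the form is semidefinite with the sign of the trace.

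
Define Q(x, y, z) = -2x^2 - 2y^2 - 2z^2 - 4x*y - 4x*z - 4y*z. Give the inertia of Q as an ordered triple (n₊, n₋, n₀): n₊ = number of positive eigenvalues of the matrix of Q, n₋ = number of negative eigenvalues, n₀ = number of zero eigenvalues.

(0, 1, 2)

Write A = [[-2, -2, -2], [-2, -2, -2], [-2, -2, -2]].
Row-reducing A symmetrically gives the diagonal entries -2, 0, 0.
Counting signs: 1 negative, 2 zero.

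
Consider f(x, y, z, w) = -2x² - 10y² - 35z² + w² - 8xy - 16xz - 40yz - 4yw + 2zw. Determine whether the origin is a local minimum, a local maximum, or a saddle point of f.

saddle point

The Hessian at the origin is H = [[-4, -8, -16, 0], [-8, -20, -40, -4], [-16, -40, -70, 2], [0, -4, 2, 2]].
Congruent diagonalization of H (simultaneous row and column reduction) yields pivots -4, -4, 10, -4.
So there are 1 positive, 3 negative pivots.
H is indefinite, so the origin is a saddle point.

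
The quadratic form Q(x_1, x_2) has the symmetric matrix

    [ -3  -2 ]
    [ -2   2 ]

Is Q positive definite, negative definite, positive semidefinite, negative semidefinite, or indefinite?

indefinite

An LDLᵀ factorisation of A has diagonal entries -3, 10/3.
So there are 1 positive, 1 negative pivots.
Hence Q is indefinite.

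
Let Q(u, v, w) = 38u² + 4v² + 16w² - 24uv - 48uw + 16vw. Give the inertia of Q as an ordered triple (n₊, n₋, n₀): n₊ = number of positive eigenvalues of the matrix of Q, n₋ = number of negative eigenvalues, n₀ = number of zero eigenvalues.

(2, 0, 1)

Write A = [[38, -12, -24], [-12, 4, 8], [-24, 8, 16]].
Applying the same elementary operations to the rows and columns of A produces a congruent diagonal matrix with entries 38, 4/19, 0.
That gives 2 positive, 1 zero pivots.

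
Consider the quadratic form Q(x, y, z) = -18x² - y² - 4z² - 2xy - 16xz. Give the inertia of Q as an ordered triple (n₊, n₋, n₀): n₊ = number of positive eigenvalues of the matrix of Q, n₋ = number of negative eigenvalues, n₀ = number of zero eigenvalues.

The symmetric matrix is A = [[-18, -1, -8], [-1, -1, 0], [-8, 0, -4]].
Row-reducing A symmetrically gives the diagonal entries -18, -17/18, -4/17.
So there are 3 negative pivots.

(0, 3, 0)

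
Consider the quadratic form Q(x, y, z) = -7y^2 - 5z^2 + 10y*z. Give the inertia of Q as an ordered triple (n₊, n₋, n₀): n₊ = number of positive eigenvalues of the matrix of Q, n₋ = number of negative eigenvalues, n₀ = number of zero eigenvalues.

The associated matrix is A = [[0, 0, 0], [0, -7, 5], [0, 5, -5]].
Symmetric row and column elimination reduces A to a congruent diagonal form with pivots 0, -7, -10/7.
So there are 2 negative, 1 zero pivots.

(0, 2, 1)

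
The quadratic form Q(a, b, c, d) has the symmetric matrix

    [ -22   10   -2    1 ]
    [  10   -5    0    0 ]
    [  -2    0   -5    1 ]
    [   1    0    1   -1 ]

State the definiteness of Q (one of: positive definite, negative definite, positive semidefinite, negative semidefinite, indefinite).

Leading principal minors: Δ_1 = -22, Δ_2 = 10, Δ_3 = -30, Δ_4 = 15.
The signs alternate starting with Δ_1 < 0, so by Sylvester's criterion Q is negative definite.

negative definite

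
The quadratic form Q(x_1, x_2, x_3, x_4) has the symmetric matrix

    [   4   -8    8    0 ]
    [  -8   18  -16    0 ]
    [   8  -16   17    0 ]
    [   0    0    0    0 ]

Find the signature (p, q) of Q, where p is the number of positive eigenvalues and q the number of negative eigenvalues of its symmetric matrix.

(3, 0)

Applying the same elementary operations to the rows and columns of A produces a congruent diagonal matrix with entries 4, 2, 1, 0.
Counting signs: 3 positive, 1 zero.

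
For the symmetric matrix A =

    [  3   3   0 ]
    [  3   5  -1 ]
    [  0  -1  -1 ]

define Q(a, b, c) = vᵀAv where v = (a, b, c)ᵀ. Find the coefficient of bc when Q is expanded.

-2

The coefficient of bc is A[2,3] + A[3,2] = 2·(-1) = -2.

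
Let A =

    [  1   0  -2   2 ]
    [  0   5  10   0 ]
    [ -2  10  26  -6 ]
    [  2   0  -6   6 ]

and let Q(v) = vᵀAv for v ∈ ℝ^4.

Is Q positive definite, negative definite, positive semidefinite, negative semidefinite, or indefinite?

Applying the same elementary operations to the rows and columns of A produces a congruent diagonal matrix with entries 1, 5, 2, 0.
Counting signs: 3 positive, 1 zero.
Hence Q is positive semidefinite.

positive semidefinite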